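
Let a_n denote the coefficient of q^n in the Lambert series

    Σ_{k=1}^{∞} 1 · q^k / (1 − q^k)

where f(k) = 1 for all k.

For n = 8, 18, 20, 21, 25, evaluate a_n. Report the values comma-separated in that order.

4, 6, 6, 4, 3

q^8  k|8↦f(k): 8:1 4:1 2:1 1:1  a_8=4
[q^18] f(1)=1,f(2)=1,f(3)=1,f(6)=1,f(9)=1,f(18)=1 ⇒ 6
d|20:{20,10,5,4,2,1}  Σf=1+1+1+1+1+1=6
q^21  k|21↦f(k): 1:1 3:1 7:1 21:1  a_21=4
d|25:{1,5,25}  Σf=1+1+1=3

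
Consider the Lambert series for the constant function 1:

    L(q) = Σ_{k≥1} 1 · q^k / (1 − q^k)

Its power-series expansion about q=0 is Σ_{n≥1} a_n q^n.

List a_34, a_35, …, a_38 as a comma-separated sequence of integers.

4, 4, 9, 2, 4

d|34:{1,2,17,34}  Σf=1+1+1+1=4
q^35  k|35↦f(k): 35:1 7:1 5:1 1:1  a_35=4
n=36: 36·1 18·2 12·3 9·4 6·6 4·9 3·12 2·18 1·36  f→[1+1+1+1+1+1+1+1+1]=9
q^37  k|37↦f(k): 1:1 37:1  a_37=2
[q^38] f(38)=1,f(19)=1,f(2)=1,f(1)=1 ⇒ 4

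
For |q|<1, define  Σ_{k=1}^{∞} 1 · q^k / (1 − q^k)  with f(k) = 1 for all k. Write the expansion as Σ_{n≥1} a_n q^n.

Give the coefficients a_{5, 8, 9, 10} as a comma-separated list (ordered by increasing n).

2, 4, 3, 4

d|5:{1,5}  Σf=1+1=2
d|8:{1,2,4,8}  Σf=1+1+1+1=4
d|9:{1,3,9}  Σf=1+1+1=3
n=10: 10·1 5·2 2·5 1·10  f→[1+1+1+1]=4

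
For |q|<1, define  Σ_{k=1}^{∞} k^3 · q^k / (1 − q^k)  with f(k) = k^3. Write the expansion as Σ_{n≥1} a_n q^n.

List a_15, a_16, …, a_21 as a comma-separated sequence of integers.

[q^15] f(1)=1,f(3)=27,f(5)=125,f(15)=3375 ⇒ 3528
[q^16] f(16)=4096,f(8)=512,f(4)=64,f(2)=8,f(1)=1 ⇒ 4681
q^17  k|17↦f(k): 17:4913 1:1  a_17=4914
n=18: 18·1 9·2 6·3 3·6 2·9 1·18  f→[5832+729+216+27+8+1]=6813
[q^19] f(1)=1,f(19)=6859 ⇒ 6860
q^20  k|20↦f(k): 1:1 2:8 4:64 5:125 10:1000 20:8000  a_20=9198
[q^21] f(1)=1,f(3)=27,f(7)=343,f(21)=9261 ⇒ 9632

3528, 4681, 4914, 6813, 6860, 9198, 9632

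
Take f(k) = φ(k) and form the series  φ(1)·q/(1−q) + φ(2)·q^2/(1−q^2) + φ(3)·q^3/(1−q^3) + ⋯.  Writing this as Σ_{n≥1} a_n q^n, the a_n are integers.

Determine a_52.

[q^52] φ(1)=1,φ(2)=1,φ(4)=2,φ(13)=12,φ(26)=12,φ(52)=24 ⇒ 52

a_52 = 52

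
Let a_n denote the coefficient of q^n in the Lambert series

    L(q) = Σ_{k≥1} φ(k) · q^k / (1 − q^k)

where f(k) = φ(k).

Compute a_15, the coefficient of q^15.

d|15:{1,3,5,15}  Σφ=1+2+4+8=15

a_15 = 15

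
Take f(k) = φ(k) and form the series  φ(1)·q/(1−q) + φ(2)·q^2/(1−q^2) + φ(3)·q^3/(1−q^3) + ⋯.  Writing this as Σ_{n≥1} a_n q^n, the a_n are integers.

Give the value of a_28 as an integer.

n=28: 1·28 2·14 4·7 7·4 14·2 28·1  φ→[1+1+2+6+6+12]=28

a_28 = 28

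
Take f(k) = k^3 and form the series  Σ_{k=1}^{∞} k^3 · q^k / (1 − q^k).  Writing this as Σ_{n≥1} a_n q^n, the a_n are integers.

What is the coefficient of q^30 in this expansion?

[q^30] f(1)=1,f(2)=8,f(3)=27,f(5)=125,f(6)=216,f(10)=1000,f(15)=3375,f(30)=27000 ⇒ 31752

a_30 = 31752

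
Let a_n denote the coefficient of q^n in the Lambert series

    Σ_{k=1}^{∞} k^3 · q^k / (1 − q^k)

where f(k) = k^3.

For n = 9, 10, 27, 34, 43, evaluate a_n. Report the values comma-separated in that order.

[q^9] f(1)=1,f(3)=27,f(9)=729 ⇒ 757
[q^10] f(1)=1,f(2)=8,f(5)=125,f(10)=1000 ⇒ 1134
d|27:{27,9,3,1}  Σf=19683+729+27+1=20440
n=34: 1·34 2·17 17·2 34·1  f→[1+8+4913+39304]=44226
n=43: 43·1 1·43  f→[79507+1]=79508

757, 1134, 20440, 44226, 79508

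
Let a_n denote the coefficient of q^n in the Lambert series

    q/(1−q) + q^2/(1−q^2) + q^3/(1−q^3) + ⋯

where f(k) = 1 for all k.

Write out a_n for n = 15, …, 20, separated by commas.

4, 5, 2, 6, 2, 6

n=15: 1·15 3·5 5·3 15·1  f→[1+1+1+1]=4
[q^16] f(16)=1,f(8)=1,f(4)=1,f(2)=1,f(1)=1 ⇒ 5
q^17  k|17↦f(k): 17:1 1:1  a_17=2
d|18:{18,9,6,3,2,1}  Σf=1+1+1+1+1+1=6
q^19  k|19↦f(k): 19:1 1:1  a_19=2
d|20:{1,2,4,5,10,20}  Σf=1+1+1+1+1+1=6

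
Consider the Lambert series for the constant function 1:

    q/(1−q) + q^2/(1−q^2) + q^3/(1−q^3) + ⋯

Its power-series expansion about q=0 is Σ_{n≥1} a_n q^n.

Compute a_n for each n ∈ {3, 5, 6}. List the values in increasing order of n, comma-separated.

2, 2, 4

d|3:{1,3}  Σf=1+1=2
d|5:{5,1}  Σf=1+1=2
q^6  k|6↦f(k): 1:1 2:1 3:1 6:1  a_6=4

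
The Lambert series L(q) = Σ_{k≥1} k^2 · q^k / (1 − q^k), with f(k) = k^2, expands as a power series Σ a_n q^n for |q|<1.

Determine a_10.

a_10 = 130

d|10:{1,2,5,10}  Σf=1+4+25+100=130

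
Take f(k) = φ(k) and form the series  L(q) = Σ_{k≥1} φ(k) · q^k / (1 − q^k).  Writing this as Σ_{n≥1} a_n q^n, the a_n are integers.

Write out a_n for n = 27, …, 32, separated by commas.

d|27:{27,9,3,1}  Σφ=18+6+2+1=27
d|28:{28,14,7,4,2,1}  Σφ=12+6+6+2+1+1=28
d|29:{29,1}  Σφ=28+1=29
[q^30] φ(1)=1,φ(2)=1,φ(3)=2,φ(5)=4,φ(6)=2,φ(10)=4,φ(15)=8,φ(30)=8 ⇒ 30
[q^31] φ(1)=1,φ(31)=30 ⇒ 31
n=32: 32·1 16·2 8·4 4·8 2·16 1·32  φ→[16+8+4+2+1+1]=32

27, 28, 29, 30, 31, 32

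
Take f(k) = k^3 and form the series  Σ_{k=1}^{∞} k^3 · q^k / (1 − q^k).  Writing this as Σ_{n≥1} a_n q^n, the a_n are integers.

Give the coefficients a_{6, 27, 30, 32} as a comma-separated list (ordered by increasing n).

252, 20440, 31752, 37449

n=6: 6·1 3·2 2·3 1·6  f→[216+27+8+1]=252
q^27  k|27↦f(k): 27:19683 9:729 3:27 1:1  a_27=20440
[q^30] f(30)=27000,f(15)=3375,f(10)=1000,f(6)=216,f(5)=125,f(3)=27,f(2)=8,f(1)=1 ⇒ 31752
[q^32] f(32)=32768,f(16)=4096,f(8)=512,f(4)=64,f(2)=8,f(1)=1 ⇒ 37449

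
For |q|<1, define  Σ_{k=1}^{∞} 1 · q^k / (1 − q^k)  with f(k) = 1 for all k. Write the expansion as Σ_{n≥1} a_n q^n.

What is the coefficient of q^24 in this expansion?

n=24: 1·24 2·12 3·8 4·6 6·4 8·3 12·2 24·1  f→[1+1+1+1+1+1+1+1]=8

a_24 = 8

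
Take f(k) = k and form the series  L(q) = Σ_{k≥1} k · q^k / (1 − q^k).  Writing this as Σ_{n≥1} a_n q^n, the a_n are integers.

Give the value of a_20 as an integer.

[q^20] f(1)=1,f(2)=2,f(4)=4,f(5)=5,f(10)=10,f(20)=20 ⇒ 42

a_20 = 42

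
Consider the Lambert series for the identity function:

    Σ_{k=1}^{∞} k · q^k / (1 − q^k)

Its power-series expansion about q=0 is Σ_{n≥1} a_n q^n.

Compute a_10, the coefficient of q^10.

a_10 = 18

d|10:{10,5,2,1}  Σf=10+5+2+1=18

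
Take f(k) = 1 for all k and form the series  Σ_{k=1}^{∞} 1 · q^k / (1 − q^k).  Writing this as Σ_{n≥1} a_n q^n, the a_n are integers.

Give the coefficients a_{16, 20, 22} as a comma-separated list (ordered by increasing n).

[q^16] f(1)=1,f(2)=1,f(4)=1,f(8)=1,f(16)=1 ⇒ 5
n=20: 1·20 2·10 4·5 5·4 10·2 20·1  f→[1+1+1+1+1+1]=6
q^22  k|22↦f(k): 22:1 11:1 2:1 1:1  a_22=4

5, 6, 4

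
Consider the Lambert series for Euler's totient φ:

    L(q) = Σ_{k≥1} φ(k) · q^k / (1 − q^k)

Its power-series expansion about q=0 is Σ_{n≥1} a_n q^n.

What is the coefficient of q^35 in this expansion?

[q^35] φ(35)=24,φ(7)=6,φ(5)=4,φ(1)=1 ⇒ 35

a_35 = 35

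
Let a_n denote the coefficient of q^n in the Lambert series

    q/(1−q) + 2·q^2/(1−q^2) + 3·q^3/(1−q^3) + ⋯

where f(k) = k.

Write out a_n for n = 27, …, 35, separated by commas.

40, 56, 30, 72, 32, 63, 48, 54, 48

d|27:{27,9,3,1}  Σf=27+9+3+1=40
[q^28] f(1)=1,f(2)=2,f(4)=4,f(7)=7,f(14)=14,f(28)=28 ⇒ 56
q^29  k|29↦f(k): 1:1 29:29  a_29=30
[q^30] f(30)=30,f(15)=15,f(10)=10,f(6)=6,f(5)=5,f(3)=3,f(2)=2,f(1)=1 ⇒ 72
n=31: 1·31 31·1  f→[1+31]=32
q^32  k|32↦f(k): 32:32 16:16 8:8 4:4 2:2 1:1  a_32=63
q^33  k|33↦f(k): 1:1 3:3 11:11 33:33  a_33=48
n=34: 1·34 2·17 17·2 34·1  f→[1+2+17+34]=54
d|35:{1,5,7,35}  Σf=1+5+7+35=48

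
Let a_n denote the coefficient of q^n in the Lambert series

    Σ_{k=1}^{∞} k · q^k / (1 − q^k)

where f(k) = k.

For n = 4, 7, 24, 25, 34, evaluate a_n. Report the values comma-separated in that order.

7, 8, 60, 31, 54

q^4  k|4↦f(k): 4:4 2:2 1:1  a_4=7
[q^7] f(1)=1,f(7)=7 ⇒ 8
[q^24] f(24)=24,f(12)=12,f(8)=8,f(6)=6,f(4)=4,f(3)=3,f(2)=2,f(1)=1 ⇒ 60
d|25:{25,5,1}  Σf=25+5+1=31
[q^34] f(34)=34,f(17)=17,f(2)=2,f(1)=1 ⇒ 54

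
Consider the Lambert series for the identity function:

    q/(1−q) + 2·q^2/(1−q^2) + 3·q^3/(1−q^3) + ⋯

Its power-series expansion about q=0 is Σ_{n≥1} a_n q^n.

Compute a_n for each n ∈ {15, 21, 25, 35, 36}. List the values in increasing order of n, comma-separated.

24, 32, 31, 48, 91

n=15: 1·15 3·5 5·3 15·1  f→[1+3+5+15]=24
q^21  k|21↦f(k): 21:21 7:7 3:3 1:1  a_21=32
n=25: 1·25 5·5 25·1  f→[1+5+25]=31
n=35: 1·35 5·7 7·5 35·1  f→[1+5+7+35]=48
d|36:{36,18,12,9,6,4,3,2,1}  Σf=36+18+12+9+6+4+3+2+1=91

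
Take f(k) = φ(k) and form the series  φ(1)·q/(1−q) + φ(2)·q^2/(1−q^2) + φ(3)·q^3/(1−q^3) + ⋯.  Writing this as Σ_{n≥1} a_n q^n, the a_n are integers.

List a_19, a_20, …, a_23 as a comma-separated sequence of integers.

d|19:{19,1}  Σφ=18+1=19
d|20:{1,2,4,5,10,20}  Σφ=1+1+2+4+4+8=20
[q^21] φ(1)=1,φ(3)=2,φ(7)=6,φ(21)=12 ⇒ 21
q^22  k|22↦φ(k): 1:1 2:1 11:10 22:10  a_22=22
d|23:{1,23}  Σφ=1+22=23

19, 20, 21, 22, 23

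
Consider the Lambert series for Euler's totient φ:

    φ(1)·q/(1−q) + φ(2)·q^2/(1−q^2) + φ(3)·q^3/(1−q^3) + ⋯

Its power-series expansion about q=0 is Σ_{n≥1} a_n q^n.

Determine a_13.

n=13: 13·1 1·13  φ→[12+1]=13

a_13 = 13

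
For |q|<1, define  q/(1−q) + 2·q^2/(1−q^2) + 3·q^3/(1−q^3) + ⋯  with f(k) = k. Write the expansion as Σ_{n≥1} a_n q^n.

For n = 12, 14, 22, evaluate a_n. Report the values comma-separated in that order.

[q^12] f(1)=1,f(2)=2,f(3)=3,f(4)=4,f(6)=6,f(12)=12 ⇒ 28
[q^14] f(1)=1,f(2)=2,f(7)=7,f(14)=14 ⇒ 24
n=22: 1·22 2·11 11·2 22·1  f→[1+2+11+22]=36

28, 24, 36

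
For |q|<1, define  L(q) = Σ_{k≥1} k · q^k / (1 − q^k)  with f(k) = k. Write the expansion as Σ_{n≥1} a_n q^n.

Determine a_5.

d|5:{5,1}  Σf=5+1=6

a_5 = 6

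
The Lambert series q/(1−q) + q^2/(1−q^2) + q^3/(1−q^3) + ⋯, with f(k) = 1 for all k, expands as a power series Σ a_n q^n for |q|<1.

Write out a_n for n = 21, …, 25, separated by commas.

[q^21] f(21)=1,f(7)=1,f(3)=1,f(1)=1 ⇒ 4
n=22: 22·1 11·2 2·11 1·22  f→[1+1+1+1]=4
[q^23] f(23)=1,f(1)=1 ⇒ 2
[q^24] f(1)=1,f(2)=1,f(3)=1,f(4)=1,f(6)=1,f(8)=1,f(12)=1,f(24)=1 ⇒ 8
d|25:{1,5,25}  Σf=1+1+1=3

4, 4, 2, 8, 3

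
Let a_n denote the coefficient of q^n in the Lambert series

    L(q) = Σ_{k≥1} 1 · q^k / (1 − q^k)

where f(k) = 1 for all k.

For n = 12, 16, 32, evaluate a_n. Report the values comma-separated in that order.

6, 5, 6

[q^12] f(12)=1,f(6)=1,f(4)=1,f(3)=1,f(2)=1,f(1)=1 ⇒ 6
n=16: 16·1 8·2 4·4 2·8 1·16  f→[1+1+1+1+1]=5
n=32: 32·1 16·2 8·4 4·8 2·16 1·32  f→[1+1+1+1+1+1]=6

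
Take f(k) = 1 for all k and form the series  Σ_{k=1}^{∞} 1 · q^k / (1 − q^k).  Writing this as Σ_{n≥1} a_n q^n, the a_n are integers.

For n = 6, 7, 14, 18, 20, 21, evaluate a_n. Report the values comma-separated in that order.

4, 2, 4, 6, 6, 4

n=6: 1·6 2·3 3·2 6·1  f→[1+1+1+1]=4
d|7:{1,7}  Σf=1+1=2
d|14:{14,7,2,1}  Σf=1+1+1+1=4
[q^18] f(18)=1,f(9)=1,f(6)=1,f(3)=1,f(2)=1,f(1)=1 ⇒ 6
n=20: 1·20 2·10 4·5 5·4 10·2 20·1  f→[1+1+1+1+1+1]=6
n=21: 1·21 3·7 7·3 21·1  f→[1+1+1+1]=4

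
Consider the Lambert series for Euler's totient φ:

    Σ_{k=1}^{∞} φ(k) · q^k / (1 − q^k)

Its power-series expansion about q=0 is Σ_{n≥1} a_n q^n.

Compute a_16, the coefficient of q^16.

q^16  k|16↦φ(k): 16:8 8:4 4:2 2:1 1:1  a_16=16

a_16 = 16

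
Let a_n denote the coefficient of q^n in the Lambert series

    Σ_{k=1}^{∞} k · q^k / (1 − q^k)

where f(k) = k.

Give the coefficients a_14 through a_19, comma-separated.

24, 24, 31, 18, 39, 20

d|14:{1,2,7,14}  Σf=1+2+7+14=24
d|15:{15,5,3,1}  Σf=15+5+3+1=24
[q^16] f(1)=1,f(2)=2,f(4)=4,f(8)=8,f(16)=16 ⇒ 31
q^17  k|17↦f(k): 1:1 17:17  a_17=18
n=18: 18·1 9·2 6·3 3·6 2·9 1·18  f→[18+9+6+3+2+1]=39
q^19  k|19↦f(k): 19:19 1:1  a_19=20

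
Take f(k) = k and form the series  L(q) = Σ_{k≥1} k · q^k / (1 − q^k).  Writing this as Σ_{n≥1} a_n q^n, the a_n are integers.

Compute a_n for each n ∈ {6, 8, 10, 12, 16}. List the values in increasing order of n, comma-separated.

[q^6] f(6)=6,f(3)=3,f(2)=2,f(1)=1 ⇒ 12
[q^8] f(8)=8,f(4)=4,f(2)=2,f(1)=1 ⇒ 15
[q^10] f(10)=10,f(5)=5,f(2)=2,f(1)=1 ⇒ 18
n=12: 12·1 6·2 4·3 3·4 2·6 1·12  f→[12+6+4+3+2+1]=28
[q^16] f(16)=16,f(8)=8,f(4)=4,f(2)=2,f(1)=1 ⇒ 31

12, 15, 18, 28, 31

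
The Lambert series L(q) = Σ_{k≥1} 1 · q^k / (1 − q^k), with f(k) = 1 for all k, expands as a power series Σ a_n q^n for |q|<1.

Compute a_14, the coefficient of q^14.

n=14: 14·1 7·2 2·7 1·14  f→[1+1+1+1]=4

a_14 = 4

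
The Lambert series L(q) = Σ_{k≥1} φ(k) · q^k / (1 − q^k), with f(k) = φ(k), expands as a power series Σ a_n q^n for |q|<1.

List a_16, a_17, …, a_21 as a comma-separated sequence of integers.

n=16: 1·16 2·8 4·4 8·2 16·1  φ→[1+1+2+4+8]=16
[q^17] φ(1)=1,φ(17)=16 ⇒ 17
d|18:{1,2,3,6,9,18}  Σφ=1+1+2+2+6+6=18
n=19: 1·19 19·1  φ→[1+18]=19
n=20: 1·20 2·10 4·5 5·4 10·2 20·1  φ→[1+1+2+4+4+8]=20
n=21: 1·21 3·7 7·3 21·1  φ→[1+2+6+12]=21

16, 17, 18, 19, 20, 21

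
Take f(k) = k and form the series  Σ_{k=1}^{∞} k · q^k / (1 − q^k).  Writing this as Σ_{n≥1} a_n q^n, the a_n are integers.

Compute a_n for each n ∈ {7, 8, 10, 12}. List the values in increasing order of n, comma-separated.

d|7:{1,7}  Σf=1+7=8
[q^8] f(1)=1,f(2)=2,f(4)=4,f(8)=8 ⇒ 15
n=10: 1·10 2·5 5·2 10·1  f→[1+2+5+10]=18
n=12: 12·1 6·2 4·3 3·4 2·6 1·12  f→[12+6+4+3+2+1]=28

8, 15, 18, 28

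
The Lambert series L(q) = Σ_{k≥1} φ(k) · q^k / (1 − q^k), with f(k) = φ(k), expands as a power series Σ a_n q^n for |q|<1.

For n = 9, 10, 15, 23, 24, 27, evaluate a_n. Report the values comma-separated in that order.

q^9  k|9↦φ(k): 9:6 3:2 1:1  a_9=9
n=10: 10·1 5·2 2·5 1·10  φ→[4+4+1+1]=10
d|15:{15,5,3,1}  Σφ=8+4+2+1=15
d|23:{1,23}  Σφ=1+22=23
[q^24] φ(24)=8,φ(12)=4,φ(8)=4,φ(6)=2,φ(4)=2,φ(3)=2,φ(2)=1,φ(1)=1 ⇒ 24
n=27: 27·1 9·3 3·9 1·27  φ→[18+6+2+1]=27

9, 10, 15, 23, 24, 27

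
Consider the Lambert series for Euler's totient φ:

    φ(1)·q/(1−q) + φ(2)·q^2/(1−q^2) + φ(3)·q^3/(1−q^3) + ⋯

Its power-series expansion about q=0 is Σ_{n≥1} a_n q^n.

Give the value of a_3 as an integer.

d|3:{3,1}  Σφ=2+1=3

a_3 = 3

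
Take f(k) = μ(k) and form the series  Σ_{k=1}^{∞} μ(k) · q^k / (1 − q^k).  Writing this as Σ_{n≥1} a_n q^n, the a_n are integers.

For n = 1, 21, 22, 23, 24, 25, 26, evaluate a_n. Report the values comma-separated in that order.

1, 0, 0, 0, 0, 0, 0

d|1:{1}  Σμ=1=1
n=21: 1·21 3·7 7·3 21·1  μ→[1+(-1)+(-1)+1]=0
d|22:{1,2,11,22}  Σμ=1+(-1)+(-1)+1=0
q^23  k|23↦μ(k): 23:-1 1:1  a_23=0
n=24: 1·24 2·12 3·8 4·6 6·4 8·3 12·2 24·1  μ→[1+(-1)+(-1)+0+1+0+0+0]=0
d|25:{25,5,1}  Σμ=0+(-1)+1=0
[q^26] μ(1)=1,μ(2)=-1,μ(13)=-1,μ(26)=1 ⇒ 0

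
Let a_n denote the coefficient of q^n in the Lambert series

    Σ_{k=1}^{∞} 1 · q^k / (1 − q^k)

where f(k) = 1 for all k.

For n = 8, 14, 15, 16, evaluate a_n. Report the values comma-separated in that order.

4, 4, 4, 5

q^8  k|8↦f(k): 1:1 2:1 4:1 8:1  a_8=4
n=14: 1·14 2·7 7·2 14·1  f→[1+1+1+1]=4
d|15:{15,5,3,1}  Σf=1+1+1+1=4
d|16:{1,2,4,8,16}  Σf=1+1+1+1+1=5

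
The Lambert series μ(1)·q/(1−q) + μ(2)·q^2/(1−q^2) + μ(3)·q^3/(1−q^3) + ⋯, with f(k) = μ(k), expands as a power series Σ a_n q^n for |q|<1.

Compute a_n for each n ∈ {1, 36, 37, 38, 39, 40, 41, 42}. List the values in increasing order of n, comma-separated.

1, 0, 0, 0, 0, 0, 0, 0

d|1:{1}  Σμ=1=1
q^36  k|36↦μ(k): 36:0 18:0 12:0 9:0 6:1 4:0 3:-1 2:-1 1:1  a_36=0
d|37:{37,1}  Σμ=(-1)+1=0
d|38:{38,19,2,1}  Σμ=1+(-1)+(-1)+1=0
n=39: 39·1 13·3 3·13 1·39  μ→[1+(-1)+(-1)+1]=0
d|40:{40,20,10,8,5,4,2,1}  Σμ=0+0+1+0+(-1)+0+(-1)+1=0
[q^41] μ(41)=-1,μ(1)=1 ⇒ 0
d|42:{1,2,3,6,7,14,21,42}  Σμ=1+(-1)+(-1)+1+(-1)+1+1+(-1)=0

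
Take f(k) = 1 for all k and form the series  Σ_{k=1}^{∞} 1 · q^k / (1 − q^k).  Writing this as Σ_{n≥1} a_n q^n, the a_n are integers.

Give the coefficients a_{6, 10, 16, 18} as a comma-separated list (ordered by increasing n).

4, 4, 5, 6

[q^6] f(1)=1,f(2)=1,f(3)=1,f(6)=1 ⇒ 4
[q^10] f(10)=1,f(5)=1,f(2)=1,f(1)=1 ⇒ 4
n=16: 16·1 8·2 4·4 2·8 1·16  f→[1+1+1+1+1]=5
d|18:{1,2,3,6,9,18}  Σf=1+1+1+1+1+1=6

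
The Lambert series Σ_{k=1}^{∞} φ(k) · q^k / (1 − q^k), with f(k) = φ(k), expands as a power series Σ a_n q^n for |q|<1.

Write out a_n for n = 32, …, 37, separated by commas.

q^32  k|32↦φ(k): 1:1 2:1 4:2 8:4 16:8 32:16  a_32=32
n=33: 33·1 11·3 3·11 1·33  φ→[20+10+2+1]=33
d|34:{1,2,17,34}  Σφ=1+1+16+16=34
d|35:{35,7,5,1}  Σφ=24+6+4+1=35
n=36: 36·1 18·2 12·3 9·4 6·6 4·9 3·12 2·18 1·36  φ→[12+6+4+6+2+2+2+1+1]=36
q^37  k|37↦φ(k): 1:1 37:36  a_37=37

32, 33, 34, 35, 36, 37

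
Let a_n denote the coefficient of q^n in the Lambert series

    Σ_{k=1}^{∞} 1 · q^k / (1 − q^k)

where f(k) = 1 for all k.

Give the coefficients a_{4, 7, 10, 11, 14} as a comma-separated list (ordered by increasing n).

d|4:{1,2,4}  Σf=1+1+1=3
[q^7] f(1)=1,f(7)=1 ⇒ 2
[q^10] f(10)=1,f(5)=1,f(2)=1,f(1)=1 ⇒ 4
n=11: 1·11 11·1  f→[1+1]=2
n=14: 1·14 2·7 7·2 14·1  f→[1+1+1+1]=4

3, 2, 4, 2, 4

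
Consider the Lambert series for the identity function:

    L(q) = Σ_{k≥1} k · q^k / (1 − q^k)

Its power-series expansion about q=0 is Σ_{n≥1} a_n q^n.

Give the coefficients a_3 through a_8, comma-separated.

n=3: 1·3 3·1  f→[1+3]=4
n=4: 1·4 2·2 4·1  f→[1+2+4]=7
d|5:{5,1}  Σf=5+1=6
n=6: 1·6 2·3 3·2 6·1  f→[1+2+3+6]=12
q^7  k|7↦f(k): 7:7 1:1  a_7=8
[q^8] f(1)=1,f(2)=2,f(4)=4,f(8)=8 ⇒ 15

4, 7, 6, 12, 8, 15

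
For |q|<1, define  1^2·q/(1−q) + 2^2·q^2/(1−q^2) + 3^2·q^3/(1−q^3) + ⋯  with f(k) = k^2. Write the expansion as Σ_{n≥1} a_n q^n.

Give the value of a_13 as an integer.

a_13 = 170

q^13  k|13↦f(k): 1:1 13:169  a_13=170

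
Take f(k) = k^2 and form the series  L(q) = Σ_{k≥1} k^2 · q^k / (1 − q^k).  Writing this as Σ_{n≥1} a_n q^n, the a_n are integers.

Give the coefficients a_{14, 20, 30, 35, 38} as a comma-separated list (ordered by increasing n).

[q^14] f(14)=196,f(7)=49,f(2)=4,f(1)=1 ⇒ 250
n=20: 20·1 10·2 5·4 4·5 2·10 1·20  f→[400+100+25+16+4+1]=546
q^30  k|30↦f(k): 30:900 15:225 10:100 6:36 5:25 3:9 2:4 1:1  a_30=1300
[q^35] f(1)=1,f(5)=25,f(7)=49,f(35)=1225 ⇒ 1300
[q^38] f(1)=1,f(2)=4,f(19)=361,f(38)=1444 ⇒ 1810

250, 546, 1300, 1300, 1810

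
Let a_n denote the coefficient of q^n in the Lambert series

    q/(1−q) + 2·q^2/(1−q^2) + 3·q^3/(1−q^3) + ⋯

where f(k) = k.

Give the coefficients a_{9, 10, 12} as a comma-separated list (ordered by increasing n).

d|9:{9,3,1}  Σf=9+3+1=13
n=10: 1·10 2·5 5·2 10·1  f→[1+2+5+10]=18
d|12:{1,2,3,4,6,12}  Σf=1+2+3+4+6+12=28

13, 18, 28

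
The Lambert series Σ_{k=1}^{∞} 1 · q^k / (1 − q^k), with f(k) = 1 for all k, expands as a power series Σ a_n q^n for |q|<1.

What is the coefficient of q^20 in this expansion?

[q^20] f(20)=1,f(10)=1,f(5)=1,f(4)=1,f(2)=1,f(1)=1 ⇒ 6

a_20 = 6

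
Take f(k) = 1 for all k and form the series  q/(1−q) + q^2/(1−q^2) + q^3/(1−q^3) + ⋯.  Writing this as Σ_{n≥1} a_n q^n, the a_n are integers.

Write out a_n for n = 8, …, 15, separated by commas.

q^8  k|8↦f(k): 1:1 2:1 4:1 8:1  a_8=4
q^9  k|9↦f(k): 9:1 3:1 1:1  a_9=3
q^10  k|10↦f(k): 1:1 2:1 5:1 10:1  a_10=4
n=11: 1·11 11·1  f→[1+1]=2
d|12:{1,2,3,4,6,12}  Σf=1+1+1+1+1+1=6
[q^13] f(1)=1,f(13)=1 ⇒ 2
d|14:{1,2,7,14}  Σf=1+1+1+1=4
[q^15] f(1)=1,f(3)=1,f(5)=1,f(15)=1 ⇒ 4

4, 3, 4, 2, 6, 2, 4, 4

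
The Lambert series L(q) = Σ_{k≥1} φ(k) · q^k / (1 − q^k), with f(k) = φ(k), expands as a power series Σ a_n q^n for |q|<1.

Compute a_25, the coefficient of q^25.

[q^25] φ(25)=20,φ(5)=4,φ(1)=1 ⇒ 25

a_25 = 25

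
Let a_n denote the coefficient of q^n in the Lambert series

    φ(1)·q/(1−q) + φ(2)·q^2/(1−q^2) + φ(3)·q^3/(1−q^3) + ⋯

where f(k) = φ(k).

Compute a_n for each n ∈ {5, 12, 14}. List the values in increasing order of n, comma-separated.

q^5  k|5↦φ(k): 1:1 5:4  a_5=5
[q^12] φ(1)=1,φ(2)=1,φ(3)=2,φ(4)=2,φ(6)=2,φ(12)=4 ⇒ 12
[q^14] φ(14)=6,φ(7)=6,φ(2)=1,φ(1)=1 ⇒ 14

5, 12, 14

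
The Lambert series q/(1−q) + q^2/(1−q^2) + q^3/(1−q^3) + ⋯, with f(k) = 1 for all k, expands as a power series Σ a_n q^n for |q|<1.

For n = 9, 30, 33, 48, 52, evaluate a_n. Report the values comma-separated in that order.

3, 8, 4, 10, 6

d|9:{9,3,1}  Σf=1+1+1=3
d|30:{1,2,3,5,6,10,15,30}  Σf=1+1+1+1+1+1+1+1=8
d|33:{1,3,11,33}  Σf=1+1+1+1=4
n=48: 1·48 2·24 3·16 4·12 6·8 8·6 12·4 16·3 24·2 48·1  f→[1+1+1+1+1+1+1+1+1+1]=10
n=52: 1·52 2·26 4·13 13·4 26·2 52·1  f→[1+1+1+1+1+1]=6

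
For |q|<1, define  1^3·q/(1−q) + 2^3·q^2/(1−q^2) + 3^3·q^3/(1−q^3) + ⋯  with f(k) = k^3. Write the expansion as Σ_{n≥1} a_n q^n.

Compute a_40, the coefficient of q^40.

q^40  k|40↦f(k): 1:1 2:8 4:64 5:125 8:512 10:1000 20:8000 40:64000  a_40=73710

a_40 = 73710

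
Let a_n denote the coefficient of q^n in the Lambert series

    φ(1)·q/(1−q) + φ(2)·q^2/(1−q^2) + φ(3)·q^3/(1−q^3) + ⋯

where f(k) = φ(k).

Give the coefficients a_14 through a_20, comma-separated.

n=14: 14·1 7·2 2·7 1·14  φ→[6+6+1+1]=14
d|15:{15,5,3,1}  Σφ=8+4+2+1=15
[q^16] φ(16)=8,φ(8)=4,φ(4)=2,φ(2)=1,φ(1)=1 ⇒ 16
n=17: 17·1 1·17  φ→[16+1]=17
d|18:{1,2,3,6,9,18}  Σφ=1+1+2+2+6+6=18
[q^19] φ(1)=1,φ(19)=18 ⇒ 19
n=20: 1·20 2·10 4·5 5·4 10·2 20·1  φ→[1+1+2+4+4+8]=20

14, 15, 16, 17, 18, 19, 20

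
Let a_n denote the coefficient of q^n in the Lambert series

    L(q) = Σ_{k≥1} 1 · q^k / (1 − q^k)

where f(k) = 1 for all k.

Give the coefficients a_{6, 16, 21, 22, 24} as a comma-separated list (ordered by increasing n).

q^6  k|6↦f(k): 1:1 2:1 3:1 6:1  a_6=4
d|16:{16,8,4,2,1}  Σf=1+1+1+1+1=5
d|21:{21,7,3,1}  Σf=1+1+1+1=4
q^22  k|22↦f(k): 1:1 2:1 11:1 22:1  a_22=4
d|24:{1,2,3,4,6,8,12,24}  Σf=1+1+1+1+1+1+1+1=8

4, 5, 4, 4, 8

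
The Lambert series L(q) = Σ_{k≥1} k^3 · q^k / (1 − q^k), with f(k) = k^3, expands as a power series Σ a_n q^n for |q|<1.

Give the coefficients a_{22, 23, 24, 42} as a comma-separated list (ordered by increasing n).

d|22:{22,11,2,1}  Σf=10648+1331+8+1=11988
n=23: 23·1 1·23  f→[12167+1]=12168
q^24  k|24↦f(k): 1:1 2:8 3:27 4:64 6:216 8:512 12:1728 24:13824  a_24=16380
q^42  k|42↦f(k): 42:74088 21:9261 14:2744 7:343 6:216 3:27 2:8 1:1  a_42=86688

11988, 12168, 16380, 86688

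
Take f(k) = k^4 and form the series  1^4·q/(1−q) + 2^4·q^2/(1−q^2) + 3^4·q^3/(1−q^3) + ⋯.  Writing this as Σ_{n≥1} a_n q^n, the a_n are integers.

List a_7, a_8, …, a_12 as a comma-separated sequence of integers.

2402, 4369, 6643, 10642, 14642, 22386

[q^7] f(1)=1,f(7)=2401 ⇒ 2402
[q^8] f(8)=4096,f(4)=256,f(2)=16,f(1)=1 ⇒ 4369
n=9: 9·1 3·3 1·9  f→[6561+81+1]=6643
q^10  k|10↦f(k): 10:10000 5:625 2:16 1:1  a_10=10642
d|11:{1,11}  Σf=1+14641=14642
n=12: 12·1 6·2 4·3 3·4 2·6 1·12  f→[20736+1296+256+81+16+1]=22386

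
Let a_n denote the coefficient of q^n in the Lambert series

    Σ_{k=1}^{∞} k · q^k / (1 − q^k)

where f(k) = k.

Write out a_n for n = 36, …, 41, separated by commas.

91, 38, 60, 56, 90, 42

[q^36] f(1)=1,f(2)=2,f(3)=3,f(4)=4,f(6)=6,f(9)=9,f(12)=12,f(18)=18,f(36)=36 ⇒ 91
d|37:{1,37}  Σf=1+37=38
[q^38] f(1)=1,f(2)=2,f(19)=19,f(38)=38 ⇒ 60
d|39:{39,13,3,1}  Σf=39+13+3+1=56
[q^40] f(40)=40,f(20)=20,f(10)=10,f(8)=8,f(5)=5,f(4)=4,f(2)=2,f(1)=1 ⇒ 90
d|41:{41,1}  Σf=41+1=42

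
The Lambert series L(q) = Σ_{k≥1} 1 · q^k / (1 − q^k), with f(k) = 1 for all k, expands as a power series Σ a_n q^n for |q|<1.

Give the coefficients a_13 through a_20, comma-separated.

2, 4, 4, 5, 2, 6, 2, 6

d|13:{1,13}  Σf=1+1=2
q^14  k|14↦f(k): 1:1 2:1 7:1 14:1  a_14=4
[q^15] f(15)=1,f(5)=1,f(3)=1,f(1)=1 ⇒ 4
q^16  k|16↦f(k): 16:1 8:1 4:1 2:1 1:1  a_16=5
d|17:{17,1}  Σf=1+1=2
q^18  k|18↦f(k): 1:1 2:1 3:1 6:1 9:1 18:1  a_18=6
n=19: 19·1 1·19  f→[1+1]=2
[q^20] f(20)=1,f(10)=1,f(5)=1,f(4)=1,f(2)=1,f(1)=1 ⇒ 6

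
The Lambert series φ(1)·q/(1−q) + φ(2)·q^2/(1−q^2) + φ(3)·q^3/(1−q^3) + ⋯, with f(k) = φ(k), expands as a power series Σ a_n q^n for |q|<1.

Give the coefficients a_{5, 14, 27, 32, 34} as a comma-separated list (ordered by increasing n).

n=5: 1·5 5·1  φ→[1+4]=5
d|14:{1,2,7,14}  Σφ=1+1+6+6=14
n=27: 1·27 3·9 9·3 27·1  φ→[1+2+6+18]=27
n=32: 32·1 16·2 8·4 4·8 2·16 1·32  φ→[16+8+4+2+1+1]=32
d|34:{34,17,2,1}  Σφ=16+16+1+1=34

5, 14, 27, 32, 34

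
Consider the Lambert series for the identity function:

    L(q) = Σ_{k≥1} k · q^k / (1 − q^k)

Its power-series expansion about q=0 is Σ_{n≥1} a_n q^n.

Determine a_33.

[q^33] f(1)=1,f(3)=3,f(11)=11,f(33)=33 ⇒ 48

a_33 = 48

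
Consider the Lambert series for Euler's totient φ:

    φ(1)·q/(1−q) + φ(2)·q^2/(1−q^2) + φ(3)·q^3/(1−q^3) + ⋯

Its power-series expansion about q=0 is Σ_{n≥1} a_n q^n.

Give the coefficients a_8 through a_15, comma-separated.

[q^8] φ(1)=1,φ(2)=1,φ(4)=2,φ(8)=4 ⇒ 8
q^9  k|9↦φ(k): 1:1 3:2 9:6  a_9=9
d|10:{1,2,5,10}  Σφ=1+1+4+4=10
q^11  k|11↦φ(k): 11:10 1:1  a_11=11
[q^12] φ(1)=1,φ(2)=1,φ(3)=2,φ(4)=2,φ(6)=2,φ(12)=4 ⇒ 12
d|13:{13,1}  Σφ=12+1=13
q^14  k|14↦φ(k): 14:6 7:6 2:1 1:1  a_14=14
q^15  k|15↦φ(k): 15:8 5:4 3:2 1:1  a_15=15

8, 9, 10, 11, 12, 13, 14, 15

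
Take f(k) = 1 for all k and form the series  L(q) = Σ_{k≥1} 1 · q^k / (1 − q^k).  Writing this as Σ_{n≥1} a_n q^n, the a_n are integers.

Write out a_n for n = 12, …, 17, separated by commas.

d|12:{1,2,3,4,6,12}  Σf=1+1+1+1+1+1=6
[q^13] f(13)=1,f(1)=1 ⇒ 2
q^14  k|14↦f(k): 14:1 7:1 2:1 1:1  a_14=4
q^15  k|15↦f(k): 15:1 5:1 3:1 1:1  a_15=4
n=16: 16·1 8·2 4·4 2·8 1·16  f→[1+1+1+1+1]=5
[q^17] f(17)=1,f(1)=1 ⇒ 2

6, 2, 4, 4, 5, 2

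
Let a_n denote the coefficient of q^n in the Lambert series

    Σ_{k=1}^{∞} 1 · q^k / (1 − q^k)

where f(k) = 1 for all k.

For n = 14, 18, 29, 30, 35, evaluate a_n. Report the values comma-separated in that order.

4, 6, 2, 8, 4

n=14: 14·1 7·2 2·7 1·14  f→[1+1+1+1]=4
q^18  k|18↦f(k): 18:1 9:1 6:1 3:1 2:1 1:1  a_18=6
[q^29] f(1)=1,f(29)=1 ⇒ 2
d|30:{1,2,3,5,6,10,15,30}  Σf=1+1+1+1+1+1+1+1=8
q^35  k|35↦f(k): 1:1 5:1 7:1 35:1  a_35=4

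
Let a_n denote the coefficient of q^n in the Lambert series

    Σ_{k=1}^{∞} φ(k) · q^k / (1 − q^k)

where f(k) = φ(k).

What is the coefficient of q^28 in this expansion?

n=28: 1·28 2·14 4·7 7·4 14·2 28·1  φ→[1+1+2+6+6+12]=28

a_28 = 28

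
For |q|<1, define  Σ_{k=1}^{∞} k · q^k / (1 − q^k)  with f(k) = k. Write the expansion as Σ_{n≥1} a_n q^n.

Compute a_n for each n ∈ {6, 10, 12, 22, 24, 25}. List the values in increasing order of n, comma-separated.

d|6:{1,2,3,6}  Σf=1+2+3+6=12
[q^10] f(10)=10,f(5)=5,f(2)=2,f(1)=1 ⇒ 18
q^12  k|12↦f(k): 12:12 6:6 4:4 3:3 2:2 1:1  a_12=28
n=22: 1·22 2·11 11·2 22·1  f→[1+2+11+22]=36
q^24  k|24↦f(k): 24:24 12:12 8:8 6:6 4:4 3:3 2:2 1:1  a_24=60
n=25: 25·1 5·5 1·25  f→[25+5+1]=31

12, 18, 28, 36, 60, 31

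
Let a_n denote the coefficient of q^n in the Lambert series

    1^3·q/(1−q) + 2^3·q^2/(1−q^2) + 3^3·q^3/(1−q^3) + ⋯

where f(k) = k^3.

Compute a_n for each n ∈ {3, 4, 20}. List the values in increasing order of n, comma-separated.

28, 73, 9198

n=3: 1·3 3·1  f→[1+27]=28
[q^4] f(4)=64,f(2)=8,f(1)=1 ⇒ 73
q^20  k|20↦f(k): 1:1 2:8 4:64 5:125 10:1000 20:8000  a_20=9198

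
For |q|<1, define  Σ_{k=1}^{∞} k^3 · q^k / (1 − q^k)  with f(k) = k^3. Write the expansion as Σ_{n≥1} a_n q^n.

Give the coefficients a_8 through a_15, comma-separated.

[q^8] f(1)=1,f(2)=8,f(4)=64,f(8)=512 ⇒ 585
n=9: 9·1 3·3 1·9  f→[729+27+1]=757
[q^10] f(1)=1,f(2)=8,f(5)=125,f(10)=1000 ⇒ 1134
d|11:{11,1}  Σf=1331+1=1332
n=12: 1·12 2·6 3·4 4·3 6·2 12·1  f→[1+8+27+64+216+1728]=2044
n=13: 13·1 1·13  f→[2197+1]=2198
[q^14] f(14)=2744,f(7)=343,f(2)=8,f(1)=1 ⇒ 3096
d|15:{1,3,5,15}  Σf=1+27+125+3375=3528

585, 757, 1134, 1332, 2044, 2198, 3096, 3528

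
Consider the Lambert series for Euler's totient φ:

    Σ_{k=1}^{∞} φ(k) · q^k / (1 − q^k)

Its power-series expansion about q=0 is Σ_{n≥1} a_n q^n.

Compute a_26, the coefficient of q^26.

n=26: 1·26 2·13 13·2 26·1  φ→[1+1+12+12]=26

a_26 = 26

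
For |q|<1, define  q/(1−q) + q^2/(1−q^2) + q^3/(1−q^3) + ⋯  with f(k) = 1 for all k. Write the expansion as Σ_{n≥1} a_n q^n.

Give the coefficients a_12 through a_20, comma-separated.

6, 2, 4, 4, 5, 2, 6, 2, 6

[q^12] f(12)=1,f(6)=1,f(4)=1,f(3)=1,f(2)=1,f(1)=1 ⇒ 6
d|13:{1,13}  Σf=1+1=2
n=14: 14·1 7·2 2·7 1·14  f→[1+1+1+1]=4
d|15:{15,5,3,1}  Σf=1+1+1+1=4
d|16:{1,2,4,8,16}  Σf=1+1+1+1+1=5
n=17: 1·17 17·1  f→[1+1]=2
q^18  k|18↦f(k): 1:1 2:1 3:1 6:1 9:1 18:1  a_18=6
[q^19] f(1)=1,f(19)=1 ⇒ 2
[q^20] f(1)=1,f(2)=1,f(4)=1,f(5)=1,f(10)=1,f(20)=1 ⇒ 6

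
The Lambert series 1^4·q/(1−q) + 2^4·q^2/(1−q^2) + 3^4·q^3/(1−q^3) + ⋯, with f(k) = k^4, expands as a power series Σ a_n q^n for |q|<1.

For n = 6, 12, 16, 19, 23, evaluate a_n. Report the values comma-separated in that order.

[q^6] f(1)=1,f(2)=16,f(3)=81,f(6)=1296 ⇒ 1394
[q^12] f(12)=20736,f(6)=1296,f(4)=256,f(3)=81,f(2)=16,f(1)=1 ⇒ 22386
[q^16] f(1)=1,f(2)=16,f(4)=256,f(8)=4096,f(16)=65536 ⇒ 69905
q^19  k|19↦f(k): 1:1 19:130321  a_19=130322
d|23:{1,23}  Σf=1+279841=279842

1394, 22386, 69905, 130322, 279842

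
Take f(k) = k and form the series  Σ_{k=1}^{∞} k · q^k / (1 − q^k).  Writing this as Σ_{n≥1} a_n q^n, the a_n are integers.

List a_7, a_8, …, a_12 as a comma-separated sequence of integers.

n=7: 1·7 7·1  f→[1+7]=8
[q^8] f(8)=8,f(4)=4,f(2)=2,f(1)=1 ⇒ 15
[q^9] f(1)=1,f(3)=3,f(9)=9 ⇒ 13
[q^10] f(1)=1,f(2)=2,f(5)=5,f(10)=10 ⇒ 18
q^11  k|11↦f(k): 11:11 1:1  a_11=12
q^12  k|12↦f(k): 1:1 2:2 3:3 4:4 6:6 12:12  a_12=28

8, 15, 13, 18, 12, 28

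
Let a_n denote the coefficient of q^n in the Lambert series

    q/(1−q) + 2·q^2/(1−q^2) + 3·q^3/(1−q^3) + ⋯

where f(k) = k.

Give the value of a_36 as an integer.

a_36 = 91

d|36:{1,2,3,4,6,9,12,18,36}  Σf=1+2+3+4+6+9+12+18+36=91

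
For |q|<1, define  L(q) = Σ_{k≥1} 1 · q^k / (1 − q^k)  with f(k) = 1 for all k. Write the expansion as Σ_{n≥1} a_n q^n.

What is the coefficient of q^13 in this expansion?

[q^13] f(1)=1,f(13)=1 ⇒ 2

a_13 = 2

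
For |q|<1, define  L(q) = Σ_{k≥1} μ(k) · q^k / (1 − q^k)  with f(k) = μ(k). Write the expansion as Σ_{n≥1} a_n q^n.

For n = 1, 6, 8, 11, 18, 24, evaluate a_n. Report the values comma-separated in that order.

1, 0, 0, 0, 0, 0

q^1  k|1↦μ(k): 1:1  a_1=1
d|6:{1,2,3,6}  Σμ=1+(-1)+(-1)+1=0
[q^8] μ(1)=1,μ(2)=-1,μ(4)=0,μ(8)=0 ⇒ 0
n=11: 1·11 11·1  μ→[1+(-1)]=0
[q^18] μ(1)=1,μ(2)=-1,μ(3)=-1,μ(6)=1,μ(9)=0,μ(18)=0 ⇒ 0
n=24: 24·1 12·2 8·3 6·4 4·6 3·8 2·12 1·24  μ→[0+0+0+1+0+(-1)+(-1)+1]=0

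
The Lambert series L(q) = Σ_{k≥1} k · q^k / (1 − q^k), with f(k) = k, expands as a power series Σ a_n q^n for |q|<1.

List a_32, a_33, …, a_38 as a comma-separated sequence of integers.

63, 48, 54, 48, 91, 38, 60

q^32  k|32↦f(k): 1:1 2:2 4:4 8:8 16:16 32:32  a_32=63
[q^33] f(33)=33,f(11)=11,f(3)=3,f(1)=1 ⇒ 48
q^34  k|34↦f(k): 34:34 17:17 2:2 1:1  a_34=54
[q^35] f(35)=35,f(7)=7,f(5)=5,f(1)=1 ⇒ 48
n=36: 36·1 18·2 12·3 9·4 6·6 4·9 3·12 2·18 1·36  f→[36+18+12+9+6+4+3+2+1]=91
d|37:{37,1}  Σf=37+1=38
q^38  k|38↦f(k): 38:38 19:19 2:2 1:1  a_38=60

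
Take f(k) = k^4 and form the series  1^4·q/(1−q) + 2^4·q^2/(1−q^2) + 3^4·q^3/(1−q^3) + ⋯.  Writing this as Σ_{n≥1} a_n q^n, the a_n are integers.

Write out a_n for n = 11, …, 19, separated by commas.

14642, 22386, 28562, 40834, 51332, 69905, 83522, 112931, 130322

[q^11] f(1)=1,f(11)=14641 ⇒ 14642
n=12: 12·1 6·2 4·3 3·4 2·6 1·12  f→[20736+1296+256+81+16+1]=22386
[q^13] f(13)=28561,f(1)=1 ⇒ 28562
q^14  k|14↦f(k): 1:1 2:16 7:2401 14:38416  a_14=40834
q^15  k|15↦f(k): 15:50625 5:625 3:81 1:1  a_15=51332
q^16  k|16↦f(k): 16:65536 8:4096 4:256 2:16 1:1  a_16=69905
d|17:{1,17}  Σf=1+83521=83522
d|18:{18,9,6,3,2,1}  Σf=104976+6561+1296+81+16+1=112931
q^19  k|19↦f(k): 19:130321 1:1  a_19=130322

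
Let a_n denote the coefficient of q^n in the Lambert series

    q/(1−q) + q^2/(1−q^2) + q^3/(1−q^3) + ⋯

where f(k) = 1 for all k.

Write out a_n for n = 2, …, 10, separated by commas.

2, 2, 3, 2, 4, 2, 4, 3, 4

d|2:{1,2}  Σf=1+1=2
n=3: 1·3 3·1  f→[1+1]=2
[q^4] f(1)=1,f(2)=1,f(4)=1 ⇒ 3
q^5  k|5↦f(k): 1:1 5:1  a_5=2
d|6:{1,2,3,6}  Σf=1+1+1+1=4
d|7:{7,1}  Σf=1+1=2
q^8  k|8↦f(k): 8:1 4:1 2:1 1:1  a_8=4
[q^9] f(1)=1,f(3)=1,f(9)=1 ⇒ 3
q^10  k|10↦f(k): 10:1 5:1 2:1 1:1  a_10=4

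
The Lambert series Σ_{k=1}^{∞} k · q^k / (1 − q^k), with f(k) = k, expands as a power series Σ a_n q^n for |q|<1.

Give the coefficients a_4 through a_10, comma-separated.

7, 6, 12, 8, 15, 13, 18

[q^4] f(1)=1,f(2)=2,f(4)=4 ⇒ 7
[q^5] f(5)=5,f(1)=1 ⇒ 6
[q^6] f(1)=1,f(2)=2,f(3)=3,f(6)=6 ⇒ 12
[q^7] f(1)=1,f(7)=7 ⇒ 8
q^8  k|8↦f(k): 1:1 2:2 4:4 8:8  a_8=15
n=9: 1·9 3·3 9·1  f→[1+3+9]=13
q^10  k|10↦f(k): 1:1 2:2 5:5 10:10  a_10=18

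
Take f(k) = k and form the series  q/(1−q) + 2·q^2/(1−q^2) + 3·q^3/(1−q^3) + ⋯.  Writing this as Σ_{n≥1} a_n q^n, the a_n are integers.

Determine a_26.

a_26 = 42

d|26:{1,2,13,26}  Σf=1+2+13+26=42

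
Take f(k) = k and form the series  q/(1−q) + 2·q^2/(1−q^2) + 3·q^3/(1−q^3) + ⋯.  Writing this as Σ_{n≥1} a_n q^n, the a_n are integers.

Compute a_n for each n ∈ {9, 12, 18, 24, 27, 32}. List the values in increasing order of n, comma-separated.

13, 28, 39, 60, 40, 63

q^9  k|9↦f(k): 1:1 3:3 9:9  a_9=13
[q^12] f(1)=1,f(2)=2,f(3)=3,f(4)=4,f(6)=6,f(12)=12 ⇒ 28
n=18: 1·18 2·9 3·6 6·3 9·2 18·1  f→[1+2+3+6+9+18]=39
n=24: 24·1 12·2 8·3 6·4 4·6 3·8 2·12 1·24  f→[24+12+8+6+4+3+2+1]=60
d|27:{27,9,3,1}  Σf=27+9+3+1=40
[q^32] f(32)=32,f(16)=16,f(8)=8,f(4)=4,f(2)=2,f(1)=1 ⇒ 63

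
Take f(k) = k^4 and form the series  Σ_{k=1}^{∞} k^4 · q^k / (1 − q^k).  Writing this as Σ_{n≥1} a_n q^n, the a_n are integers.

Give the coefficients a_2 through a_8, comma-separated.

[q^2] f(2)=16,f(1)=1 ⇒ 17
d|3:{3,1}  Σf=81+1=82
n=4: 1·4 2·2 4·1  f→[1+16+256]=273
[q^5] f(1)=1,f(5)=625 ⇒ 626
d|6:{6,3,2,1}  Σf=1296+81+16+1=1394
[q^7] f(7)=2401,f(1)=1 ⇒ 2402
q^8  k|8↦f(k): 1:1 2:16 4:256 8:4096  a_8=4369

17, 82, 273, 626, 1394, 2402, 4369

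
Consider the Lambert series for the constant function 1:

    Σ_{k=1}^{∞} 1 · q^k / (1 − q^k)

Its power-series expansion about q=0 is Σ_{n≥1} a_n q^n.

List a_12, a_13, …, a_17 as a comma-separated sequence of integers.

n=12: 1·12 2·6 3·4 4·3 6·2 12·1  f→[1+1+1+1+1+1]=6
[q^13] f(13)=1,f(1)=1 ⇒ 2
q^14  k|14↦f(k): 14:1 7:1 2:1 1:1  a_14=4
n=15: 15·1 5·3 3·5 1·15  f→[1+1+1+1]=4
d|16:{16,8,4,2,1}  Σf=1+1+1+1+1=5
[q^17] f(17)=1,f(1)=1 ⇒ 2

6, 2, 4, 4, 5, 2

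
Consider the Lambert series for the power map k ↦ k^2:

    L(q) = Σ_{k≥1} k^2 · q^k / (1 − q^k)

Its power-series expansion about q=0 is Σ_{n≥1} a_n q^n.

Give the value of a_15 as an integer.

a_15 = 260

[q^15] f(15)=225,f(5)=25,f(3)=9,f(1)=1 ⇒ 260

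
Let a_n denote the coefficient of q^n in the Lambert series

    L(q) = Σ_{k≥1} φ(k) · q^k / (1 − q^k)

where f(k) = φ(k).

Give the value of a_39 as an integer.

n=39: 1·39 3·13 13·3 39·1  φ→[1+2+12+24]=39

a_39 = 39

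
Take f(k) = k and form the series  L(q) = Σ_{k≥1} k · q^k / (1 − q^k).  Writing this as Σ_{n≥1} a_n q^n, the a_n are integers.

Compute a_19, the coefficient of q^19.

a_19 = 20

n=19: 19·1 1·19  f→[19+1]=20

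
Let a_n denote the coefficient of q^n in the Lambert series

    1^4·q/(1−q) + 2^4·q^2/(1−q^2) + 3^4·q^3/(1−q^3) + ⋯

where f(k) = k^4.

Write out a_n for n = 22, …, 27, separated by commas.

n=22: 1·22 2·11 11·2 22·1  f→[1+16+14641+234256]=248914
n=23: 23·1 1·23  f→[279841+1]=279842
n=24: 24·1 12·2 8·3 6·4 4·6 3·8 2·12 1·24  f→[331776+20736+4096+1296+256+81+16+1]=358258
[q^25] f(25)=390625,f(5)=625,f(1)=1 ⇒ 391251
n=26: 1·26 2·13 13·2 26·1  f→[1+16+28561+456976]=485554
q^27  k|27↦f(k): 27:531441 9:6561 3:81 1:1  a_27=538084

248914, 279842, 358258, 391251, 485554, 538084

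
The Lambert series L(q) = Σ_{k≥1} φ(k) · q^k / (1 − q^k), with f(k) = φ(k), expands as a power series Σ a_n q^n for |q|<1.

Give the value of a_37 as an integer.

q^37  k|37↦φ(k): 37:36 1:1  a_37=37

a_37 = 37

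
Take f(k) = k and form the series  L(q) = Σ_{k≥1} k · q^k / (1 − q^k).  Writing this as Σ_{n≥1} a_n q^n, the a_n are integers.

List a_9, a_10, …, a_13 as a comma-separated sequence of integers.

13, 18, 12, 28, 14

n=9: 9·1 3·3 1·9  f→[9+3+1]=13
q^10  k|10↦f(k): 10:10 5:5 2:2 1:1  a_10=18
[q^11] f(1)=1,f(11)=11 ⇒ 12
d|12:{12,6,4,3,2,1}  Σf=12+6+4+3+2+1=28
n=13: 13·1 1·13  f→[13+1]=14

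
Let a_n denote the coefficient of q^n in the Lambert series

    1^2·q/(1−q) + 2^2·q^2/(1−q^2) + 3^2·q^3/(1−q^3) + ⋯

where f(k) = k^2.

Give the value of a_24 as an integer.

d|24:{1,2,3,4,6,8,12,24}  Σf=1+4+9+16+36+64+144+576=850

a_24 = 850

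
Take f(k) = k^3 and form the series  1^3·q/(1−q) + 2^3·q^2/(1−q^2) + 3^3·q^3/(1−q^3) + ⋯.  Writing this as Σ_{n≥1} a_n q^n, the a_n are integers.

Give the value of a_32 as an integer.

a_32 = 37449

n=32: 1·32 2·16 4·8 8·4 16·2 32·1  f→[1+8+64+512+4096+32768]=37449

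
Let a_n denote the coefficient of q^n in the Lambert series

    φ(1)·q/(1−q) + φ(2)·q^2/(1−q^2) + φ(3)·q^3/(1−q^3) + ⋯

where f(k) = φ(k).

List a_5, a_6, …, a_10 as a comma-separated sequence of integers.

d|5:{5,1}  Σφ=4+1=5
[q^6] φ(6)=2,φ(3)=2,φ(2)=1,φ(1)=1 ⇒ 6
d|7:{7,1}  Σφ=6+1=7
q^8  k|8↦φ(k): 8:4 4:2 2:1 1:1  a_8=8
d|9:{9,3,1}  Σφ=6+2+1=9
q^10  k|10↦φ(k): 1:1 2:1 5:4 10:4  a_10=10

5, 6, 7, 8, 9, 10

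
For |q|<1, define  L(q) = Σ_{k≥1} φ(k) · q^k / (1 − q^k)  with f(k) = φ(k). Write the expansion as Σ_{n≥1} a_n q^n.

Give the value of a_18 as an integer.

d|18:{18,9,6,3,2,1}  Σφ=6+6+2+2+1+1=18

a_18 = 18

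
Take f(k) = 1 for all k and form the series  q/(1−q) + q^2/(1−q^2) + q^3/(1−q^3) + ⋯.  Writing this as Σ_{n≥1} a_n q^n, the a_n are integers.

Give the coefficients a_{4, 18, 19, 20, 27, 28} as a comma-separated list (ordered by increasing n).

q^4  k|4↦f(k): 1:1 2:1 4:1  a_4=3
[q^18] f(1)=1,f(2)=1,f(3)=1,f(6)=1,f(9)=1,f(18)=1 ⇒ 6
d|19:{19,1}  Σf=1+1=2
n=20: 1·20 2·10 4·5 5·4 10·2 20·1  f→[1+1+1+1+1+1]=6
d|27:{27,9,3,1}  Σf=1+1+1+1=4
n=28: 1·28 2·14 4·7 7·4 14·2 28·1  f→[1+1+1+1+1+1]=6

3, 6, 2, 6, 4, 6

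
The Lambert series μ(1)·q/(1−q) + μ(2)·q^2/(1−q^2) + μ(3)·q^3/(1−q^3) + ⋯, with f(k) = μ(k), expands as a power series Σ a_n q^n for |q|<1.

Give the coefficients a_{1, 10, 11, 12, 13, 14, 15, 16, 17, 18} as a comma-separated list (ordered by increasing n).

[q^1] μ(1)=1 ⇒ 1
q^10  k|10↦μ(k): 10:1 5:-1 2:-1 1:1  a_10=0
[q^11] μ(1)=1,μ(11)=-1 ⇒ 0
q^12  k|12↦μ(k): 1:1 2:-1 3:-1 4:0 6:1 12:0  a_12=0
n=13: 13·1 1·13  μ→[(-1)+1]=0
[q^14] μ(1)=1,μ(2)=-1,μ(7)=-1,μ(14)=1 ⇒ 0
d|15:{1,3,5,15}  Σμ=1+(-1)+(-1)+1=0
d|16:{16,8,4,2,1}  Σμ=0+0+0+(-1)+1=0
n=17: 1·17 17·1  μ→[1+(-1)]=0
q^18  k|18↦μ(k): 1:1 2:-1 3:-1 6:1 9:0 18:0  a_18=0

1, 0, 0, 0, 0, 0, 0, 0, 0, 0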